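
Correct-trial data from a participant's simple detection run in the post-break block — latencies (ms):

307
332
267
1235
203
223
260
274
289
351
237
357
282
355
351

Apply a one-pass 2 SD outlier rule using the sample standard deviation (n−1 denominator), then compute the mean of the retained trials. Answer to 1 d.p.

292.0 ms

n = 15, ΣRT = 5323, M = 354.867
Σ(x−M)² = 864735.73; s = √(864735.73/14) = 248.529
Cutoffs: 354.867 ± 2·248.529 → [-142.2, 851.9]
Outside: 1235 → excluded.
Retained (n=14): Σ = 4088, mean = 4088/14 = 292.000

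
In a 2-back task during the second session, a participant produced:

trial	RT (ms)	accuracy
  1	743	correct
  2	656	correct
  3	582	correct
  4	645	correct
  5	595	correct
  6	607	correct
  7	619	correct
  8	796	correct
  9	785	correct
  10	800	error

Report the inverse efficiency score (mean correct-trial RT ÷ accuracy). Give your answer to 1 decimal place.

744.2 ms

Correct trials (n=9): 743, 656, 582, 645, 595, 607, 619, 796, 785
Mean correct RT = 6028/9 = 669.7778 ms
Proportion correct = 9/10
IES = 669.7778 / (9/10) = 744.198 ms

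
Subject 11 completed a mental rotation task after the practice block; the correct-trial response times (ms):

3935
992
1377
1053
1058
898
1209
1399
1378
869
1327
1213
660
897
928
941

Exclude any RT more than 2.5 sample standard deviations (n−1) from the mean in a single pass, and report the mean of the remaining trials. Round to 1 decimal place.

1079.9 ms

n = 16, ΣRT = 20134, M = 1258.375
Σ(x−M)² = 8354971.75; s = √(8354971.75/15) = 746.323
Cutoffs: 1258.375 ± 2.5·746.323 → [-607.4, 3124.2]
Outside: 3935 → excluded.
Retained (n=15): Σ = 16199, mean = 16199/15 = 1079.933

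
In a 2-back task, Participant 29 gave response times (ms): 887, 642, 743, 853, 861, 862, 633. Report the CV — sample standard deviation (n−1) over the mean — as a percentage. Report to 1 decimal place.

14.0%

n = 7, Σ = 5481, M = 783.0000
Σ(x−M)² = 72022.000; s = √(72022.000/6) = 109.5612
CV = 109.5612 / 783.0000 = 0.13992 = 13.992%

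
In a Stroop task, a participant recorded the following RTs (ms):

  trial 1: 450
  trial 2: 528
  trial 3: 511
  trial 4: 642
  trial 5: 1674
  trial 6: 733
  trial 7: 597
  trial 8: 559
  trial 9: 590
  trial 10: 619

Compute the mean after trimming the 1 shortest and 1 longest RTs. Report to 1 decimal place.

Sorted: 450, 511, 528, 559, 590, 597, 619, 642, 733, 1674
Drop lowest 1 (450) and highest 1 (1674)
Remaining (n=8): Σ = 4779, mean = 4779/8 = 597.375

597.4 ms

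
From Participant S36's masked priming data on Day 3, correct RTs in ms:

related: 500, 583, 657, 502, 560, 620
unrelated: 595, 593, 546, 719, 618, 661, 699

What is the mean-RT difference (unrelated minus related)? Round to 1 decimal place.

M(related) = 3422/6 = 570.333
M(unrelated) = 4431/7 = 633.000
Difference = 633.000 − 570.333 = 62.667 ms

62.7 ms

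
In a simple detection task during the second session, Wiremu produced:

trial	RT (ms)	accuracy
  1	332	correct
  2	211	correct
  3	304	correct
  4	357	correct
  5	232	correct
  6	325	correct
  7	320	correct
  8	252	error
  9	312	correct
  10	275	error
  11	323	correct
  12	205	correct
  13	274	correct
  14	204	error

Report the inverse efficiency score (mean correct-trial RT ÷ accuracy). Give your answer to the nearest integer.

370 ms

Correct trials (n=11): 332, 211, 304, 357, 232, 325, 320, 312, 323, 205, 274
Mean correct RT = 3195/11 = 290.4545 ms
Proportion correct = 11/14
IES = 290.4545 / (11/14) = 369.669 ms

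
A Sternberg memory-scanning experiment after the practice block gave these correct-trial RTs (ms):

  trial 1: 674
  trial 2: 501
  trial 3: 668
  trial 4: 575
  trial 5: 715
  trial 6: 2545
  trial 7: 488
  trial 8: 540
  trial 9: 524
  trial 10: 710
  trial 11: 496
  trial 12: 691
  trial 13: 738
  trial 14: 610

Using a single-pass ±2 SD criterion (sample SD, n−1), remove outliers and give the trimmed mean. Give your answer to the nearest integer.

n = 14, ΣRT = 10475, M = 748.214
Σ(x−M)² = 3581492.36; s = √(3581492.36/13) = 524.880
Cutoffs: 748.214 ± 2·524.880 → [-301.5, 1798.0]
Outside: 2545 → excluded.
Retained (n=13): Σ = 7930, mean = 7930/13 = 610.000

610 ms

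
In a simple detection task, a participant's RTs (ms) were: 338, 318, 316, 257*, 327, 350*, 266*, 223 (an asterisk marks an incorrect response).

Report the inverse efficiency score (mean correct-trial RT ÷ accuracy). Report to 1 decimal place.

487.0 ms

Correct trials (n=5): 338, 318, 316, 327, 223
Mean correct RT = 1522/5 = 304.4000 ms
Proportion correct = 5/8
IES = 304.4000 / (5/8) = 487.040 ms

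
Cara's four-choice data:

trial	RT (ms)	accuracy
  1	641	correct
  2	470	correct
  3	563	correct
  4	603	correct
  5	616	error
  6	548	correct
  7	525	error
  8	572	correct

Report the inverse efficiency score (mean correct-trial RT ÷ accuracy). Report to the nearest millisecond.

755 ms

Correct trials (n=6): 641, 470, 563, 603, 548, 572
Mean correct RT = 3397/6 = 566.1667 ms
Proportion correct = 6/8
IES = 566.1667 / (6/8) = 754.889 ms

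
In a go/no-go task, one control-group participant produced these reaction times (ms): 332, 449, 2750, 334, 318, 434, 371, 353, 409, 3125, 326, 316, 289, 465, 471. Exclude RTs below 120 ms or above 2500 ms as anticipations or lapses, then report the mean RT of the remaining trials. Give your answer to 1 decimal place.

Excluded: 2750, 3125
Retained (n=13): Σ = 4867
Mean = 4867/13 = 374.3846

374.4 ms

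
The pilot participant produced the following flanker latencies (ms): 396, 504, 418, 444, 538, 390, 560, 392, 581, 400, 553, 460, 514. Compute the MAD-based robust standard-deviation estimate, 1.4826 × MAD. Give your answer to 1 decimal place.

Sorted: 390, 392, 396, 400, 418, 444, 460, 504, 514, 538, 553, 560, 581 → median = 460
|x − 460| sorted: 0, 16, 42, 44, 54, 60, 64, 68, 70, 78, 93, 100, 121 → MAD = 64
Robust SD ≈ 1.4826 × 64 = 94.886

94.9 ms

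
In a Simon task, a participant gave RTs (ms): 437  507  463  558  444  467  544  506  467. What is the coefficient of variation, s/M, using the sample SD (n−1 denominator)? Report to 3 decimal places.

0.088

n = 9, Σ = 4393, M = 488.1111
Σ(x−M)² = 14764.889; s = √(14764.889/8) = 42.9606
CV = 42.9606 / 488.1111 = 0.08801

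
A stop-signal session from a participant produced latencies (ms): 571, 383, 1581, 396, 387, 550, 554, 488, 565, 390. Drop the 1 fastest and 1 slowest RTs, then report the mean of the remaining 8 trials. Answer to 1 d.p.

487.6 ms

Sorted: 383, 387, 390, 396, 488, 550, 554, 565, 571, 1581
Drop lowest 1 (383) and highest 1 (1581)
Remaining (n=8): Σ = 3901, mean = 3901/8 = 487.625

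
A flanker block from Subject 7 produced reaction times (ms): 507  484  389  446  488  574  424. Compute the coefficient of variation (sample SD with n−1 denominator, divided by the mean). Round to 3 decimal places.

n = 7, Σ = 3312, M = 473.1429
Σ(x−M)² = 21888.857; s = √(21888.857/6) = 60.3999
CV = 60.3999 / 473.1429 = 0.12766

0.128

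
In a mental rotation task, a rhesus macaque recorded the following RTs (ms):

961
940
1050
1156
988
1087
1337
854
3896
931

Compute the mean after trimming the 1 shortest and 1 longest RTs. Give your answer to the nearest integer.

1056 ms

Sorted: 854, 931, 940, 961, 988, 1050, 1087, 1156, 1337, 3896
Drop lowest 1 (854) and highest 1 (3896)
Remaining (n=8): Σ = 8450, mean = 8450/8 = 1056.250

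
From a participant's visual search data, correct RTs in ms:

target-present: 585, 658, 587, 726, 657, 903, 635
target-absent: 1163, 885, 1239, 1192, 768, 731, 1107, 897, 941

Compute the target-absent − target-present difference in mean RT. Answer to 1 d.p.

312.7 ms

M(target-present) = 4751/7 = 678.714
M(target-absent) = 8923/9 = 991.444
Difference = 991.444 − 678.714 = 312.730 ms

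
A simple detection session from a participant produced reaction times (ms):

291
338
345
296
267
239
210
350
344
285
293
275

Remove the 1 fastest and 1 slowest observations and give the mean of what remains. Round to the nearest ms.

297 ms

Sorted: 210, 239, 267, 275, 285, 291, 293, 296, 338, 344, 345, 350
Drop lowest 1 (210) and highest 1 (350)
Remaining (n=10): Σ = 2973, mean = 2973/10 = 297.300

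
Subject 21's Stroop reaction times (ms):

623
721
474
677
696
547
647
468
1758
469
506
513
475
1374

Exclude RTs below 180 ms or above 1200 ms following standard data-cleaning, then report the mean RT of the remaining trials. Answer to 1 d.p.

Excluded: 1374, 1758
Retained (n=12): Σ = 6816
Mean = 6816/12 = 568.0000

568.0 ms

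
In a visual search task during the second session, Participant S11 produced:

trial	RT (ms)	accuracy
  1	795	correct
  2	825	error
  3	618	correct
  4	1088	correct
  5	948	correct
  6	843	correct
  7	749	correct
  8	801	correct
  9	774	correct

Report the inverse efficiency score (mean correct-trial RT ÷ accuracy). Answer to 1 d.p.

930.4 ms

Correct trials (n=8): 795, 618, 1088, 948, 843, 749, 801, 774
Mean correct RT = 6616/8 = 827.0000 ms
Proportion correct = 8/9
IES = 827.0000 / (8/9) = 930.375 ms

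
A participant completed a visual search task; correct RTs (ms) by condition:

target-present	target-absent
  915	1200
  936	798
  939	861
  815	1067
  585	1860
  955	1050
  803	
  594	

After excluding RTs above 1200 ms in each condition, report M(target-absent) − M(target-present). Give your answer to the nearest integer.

target-absent: exclude 1860
M(target-present) = 6542/8 = 817.750
M(target-absent) = 4976/5 = 995.200
Difference = 995.200 − 817.750 = 177.450 ms

177 ms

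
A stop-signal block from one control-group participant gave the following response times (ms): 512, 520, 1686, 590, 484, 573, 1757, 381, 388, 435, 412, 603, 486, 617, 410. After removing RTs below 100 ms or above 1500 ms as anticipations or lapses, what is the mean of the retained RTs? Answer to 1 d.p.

493.2 ms

Excluded: 1686, 1757
Retained (n=13): Σ = 6411
Mean = 6411/13 = 493.1538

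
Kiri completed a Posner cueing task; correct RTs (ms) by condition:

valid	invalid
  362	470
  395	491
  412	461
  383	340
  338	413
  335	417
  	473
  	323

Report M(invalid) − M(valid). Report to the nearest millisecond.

53 ms

M(valid) = 2225/6 = 370.833
M(invalid) = 3388/8 = 423.500
Difference = 423.500 − 370.833 = 52.667 ms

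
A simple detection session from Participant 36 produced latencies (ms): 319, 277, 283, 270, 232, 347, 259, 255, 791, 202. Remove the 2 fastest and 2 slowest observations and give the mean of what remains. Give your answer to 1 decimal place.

277.2 ms

Sorted: 202, 232, 255, 259, 270, 277, 283, 319, 347, 791
Drop lowest 2 (202, 232) and highest 2 (347, 791)
Remaining (n=6): Σ = 1663, mean = 1663/6 = 277.167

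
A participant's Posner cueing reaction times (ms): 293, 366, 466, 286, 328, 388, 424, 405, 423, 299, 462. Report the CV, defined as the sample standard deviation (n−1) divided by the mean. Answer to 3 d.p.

n = 11, Σ = 4140, M = 376.3636
Σ(x−M)² = 44314.545; s = √(44314.545/10) = 66.5692
CV = 66.5692 / 376.3636 = 0.17687

0.177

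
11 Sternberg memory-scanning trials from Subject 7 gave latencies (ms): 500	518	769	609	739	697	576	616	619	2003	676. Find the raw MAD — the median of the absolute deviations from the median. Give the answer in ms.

78 ms

Sorted: 500, 518, 576, 609, 616, 619, 676, 697, 739, 769, 2003 → median = 619
|x − 619|: 119, 101, 150, 10, 120, 78, 43, 3, 0, 1384, 57
Sorted deviations: 0, 3, 10, 43, 57, 78, 101, 119, 120, 150, 1384 → MAD = 78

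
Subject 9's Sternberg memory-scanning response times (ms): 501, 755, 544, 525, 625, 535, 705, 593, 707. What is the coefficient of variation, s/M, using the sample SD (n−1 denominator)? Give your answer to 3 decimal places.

n = 9, Σ = 5490, M = 610.0000
Σ(x−M)² = 69060.000; s = √(69060.000/8) = 92.9112
CV = 92.9112 / 610.0000 = 0.15231

0.152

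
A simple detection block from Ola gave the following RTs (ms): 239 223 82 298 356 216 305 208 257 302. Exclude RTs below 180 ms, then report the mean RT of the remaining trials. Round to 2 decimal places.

267.11 ms

Excluded: 82
Retained (n=9): Σ = 2404
Mean = 2404/9 = 267.1111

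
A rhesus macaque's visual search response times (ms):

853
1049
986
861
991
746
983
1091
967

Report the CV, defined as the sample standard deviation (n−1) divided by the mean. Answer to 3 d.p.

0.114

n = 9, Σ = 8527, M = 947.4444
Σ(x−M)² = 92924.222; s = √(92924.222/8) = 107.7754
CV = 107.7754 / 947.4444 = 0.11375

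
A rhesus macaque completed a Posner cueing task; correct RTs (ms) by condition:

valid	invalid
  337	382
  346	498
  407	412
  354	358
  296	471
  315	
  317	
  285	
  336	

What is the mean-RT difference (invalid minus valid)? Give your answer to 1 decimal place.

M(valid) = 2993/9 = 332.556
M(invalid) = 2121/5 = 424.200
Difference = 424.200 − 332.556 = 91.644 ms

91.6 ms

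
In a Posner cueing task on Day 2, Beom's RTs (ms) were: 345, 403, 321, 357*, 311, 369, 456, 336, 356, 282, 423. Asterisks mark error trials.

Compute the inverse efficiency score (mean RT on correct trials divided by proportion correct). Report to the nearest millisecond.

Correct trials (n=10): 345, 403, 321, 311, 369, 456, 336, 356, 282, 423
Mean correct RT = 3602/10 = 360.2000 ms
Proportion correct = 10/11
IES = 360.2000 / (10/11) = 396.220 ms

396 ms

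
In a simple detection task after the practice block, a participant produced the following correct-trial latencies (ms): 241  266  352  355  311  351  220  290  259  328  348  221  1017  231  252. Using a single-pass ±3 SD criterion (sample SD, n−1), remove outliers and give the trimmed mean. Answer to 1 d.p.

287.5 ms

n = 15, ΣRT = 5042, M = 336.133
Σ(x−M)² = 532167.73; s = √(532167.73/14) = 194.967
Cutoffs: 336.133 ± 3·194.967 → [-248.8, 921.0]
Outside: 1017 → excluded.
Retained (n=14): Σ = 4025, mean = 4025/14 = 287.500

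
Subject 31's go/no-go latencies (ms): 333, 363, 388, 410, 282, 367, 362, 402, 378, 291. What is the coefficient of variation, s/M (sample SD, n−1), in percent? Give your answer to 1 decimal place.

n = 10, Σ = 3576, M = 357.6000
Σ(x−M)² = 16950.400; s = √(16950.400/9) = 43.3979
CV = 43.3979 / 357.6000 = 0.12136 = 12.136%

12.1%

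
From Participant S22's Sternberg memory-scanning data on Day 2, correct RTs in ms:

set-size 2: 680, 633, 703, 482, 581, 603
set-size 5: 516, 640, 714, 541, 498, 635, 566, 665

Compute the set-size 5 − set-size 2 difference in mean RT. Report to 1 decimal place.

-16.8 ms

M(set-size 2) = 3682/6 = 613.667
M(set-size 5) = 4775/8 = 596.875
Difference = 596.875 − 613.667 = -16.792 ms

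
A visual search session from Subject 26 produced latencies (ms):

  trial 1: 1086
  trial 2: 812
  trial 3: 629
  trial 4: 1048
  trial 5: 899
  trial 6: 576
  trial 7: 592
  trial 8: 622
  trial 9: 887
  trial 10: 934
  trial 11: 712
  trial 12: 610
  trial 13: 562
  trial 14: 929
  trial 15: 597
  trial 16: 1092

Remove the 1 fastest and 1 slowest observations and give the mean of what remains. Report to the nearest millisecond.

781 ms

Sorted: 562, 576, 592, 597, 610, 622, 629, 712, 812, 887, 899, 929, 934, 1048, 1086, 1092
Drop lowest 1 (562) and highest 1 (1092)
Remaining (n=14): Σ = 10933, mean = 10933/14 = 780.929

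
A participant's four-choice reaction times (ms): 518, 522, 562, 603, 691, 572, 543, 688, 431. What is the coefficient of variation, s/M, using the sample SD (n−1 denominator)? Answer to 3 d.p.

0.145

n = 9, Σ = 5130, M = 570.0000
Σ(x−M)² = 54780.000; s = √(54780.000/8) = 82.7496
CV = 82.7496 / 570.0000 = 0.14517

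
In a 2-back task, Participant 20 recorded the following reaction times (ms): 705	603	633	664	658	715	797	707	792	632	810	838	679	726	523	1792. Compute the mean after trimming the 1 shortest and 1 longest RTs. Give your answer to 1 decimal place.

Sorted: 523, 603, 632, 633, 658, 664, 679, 705, 707, 715, 726, 792, 797, 810, 838, 1792
Drop lowest 1 (523) and highest 1 (1792)
Remaining (n=14): Σ = 9959, mean = 9959/14 = 711.357

711.4 ms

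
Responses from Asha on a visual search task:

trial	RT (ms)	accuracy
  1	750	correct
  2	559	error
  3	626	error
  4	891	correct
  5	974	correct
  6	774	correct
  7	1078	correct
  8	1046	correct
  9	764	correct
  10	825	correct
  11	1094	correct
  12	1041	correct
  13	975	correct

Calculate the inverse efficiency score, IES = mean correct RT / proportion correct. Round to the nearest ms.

Correct trials (n=11): 750, 891, 974, 774, 1078, 1046, 764, 825, 1094, 1041, 975
Mean correct RT = 10212/11 = 928.3636 ms
Proportion correct = 11/13
IES = 928.3636 / (11/13) = 1097.157 ms

1097 ms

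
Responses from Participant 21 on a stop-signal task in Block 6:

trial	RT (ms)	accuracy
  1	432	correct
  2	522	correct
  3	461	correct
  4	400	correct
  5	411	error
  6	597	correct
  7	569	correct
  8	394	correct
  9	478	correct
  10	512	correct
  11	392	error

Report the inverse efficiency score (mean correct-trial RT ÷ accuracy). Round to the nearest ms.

593 ms

Correct trials (n=9): 432, 522, 461, 400, 597, 569, 394, 478, 512
Mean correct RT = 4365/9 = 485.0000 ms
Proportion correct = 9/11
IES = 485.0000 / (9/11) = 592.778 ms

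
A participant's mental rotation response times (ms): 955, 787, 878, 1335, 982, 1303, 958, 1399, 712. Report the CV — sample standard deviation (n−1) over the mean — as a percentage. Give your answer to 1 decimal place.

24.2%

n = 9, Σ = 9309, M = 1034.3333
Σ(x−M)² = 499936.000; s = √(499936.000/8) = 249.9840
CV = 249.9840 / 1034.3333 = 0.24169 = 24.169%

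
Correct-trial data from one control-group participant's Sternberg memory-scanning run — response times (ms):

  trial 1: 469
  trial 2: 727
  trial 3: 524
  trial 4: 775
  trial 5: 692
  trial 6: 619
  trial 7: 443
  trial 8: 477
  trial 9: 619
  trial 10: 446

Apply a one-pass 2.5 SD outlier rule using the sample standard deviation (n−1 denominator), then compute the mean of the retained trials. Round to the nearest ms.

579 ms

n = 10, ΣRT = 5791, M = 579.100
Σ(x−M)² = 138002.90; s = √(138002.90/9) = 123.829
Cutoffs: 579.100 ± 2.5·123.829 → [269.5, 888.7]
No RTs fall outside the cutoffs; all 10 retained. Mean = 5791/10 = 579.100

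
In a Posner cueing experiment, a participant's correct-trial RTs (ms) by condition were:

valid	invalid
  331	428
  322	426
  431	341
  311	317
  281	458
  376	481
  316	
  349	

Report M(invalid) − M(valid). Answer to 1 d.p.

68.9 ms

M(valid) = 2717/8 = 339.625
M(invalid) = 2451/6 = 408.500
Difference = 408.500 − 339.625 = 68.875 ms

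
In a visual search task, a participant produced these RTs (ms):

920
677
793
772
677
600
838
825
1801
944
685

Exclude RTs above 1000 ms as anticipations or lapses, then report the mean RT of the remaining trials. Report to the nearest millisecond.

Excluded: 1801
Retained (n=10): Σ = 7731
Mean = 7731/10 = 773.1000

773 ms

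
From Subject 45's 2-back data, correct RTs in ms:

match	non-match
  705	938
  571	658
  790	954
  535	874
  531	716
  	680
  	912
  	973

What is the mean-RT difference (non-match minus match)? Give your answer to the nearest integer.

M(match) = 3132/5 = 626.400
M(non-match) = 6705/8 = 838.125
Difference = 838.125 − 626.400 = 211.725 ms

212 ms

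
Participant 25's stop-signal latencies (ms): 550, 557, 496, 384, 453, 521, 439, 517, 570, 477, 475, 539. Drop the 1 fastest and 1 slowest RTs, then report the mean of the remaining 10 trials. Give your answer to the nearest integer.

Sorted: 384, 439, 453, 475, 477, 496, 517, 521, 539, 550, 557, 570
Drop lowest 1 (384) and highest 1 (570)
Remaining (n=10): Σ = 5024, mean = 5024/10 = 502.400

502 ms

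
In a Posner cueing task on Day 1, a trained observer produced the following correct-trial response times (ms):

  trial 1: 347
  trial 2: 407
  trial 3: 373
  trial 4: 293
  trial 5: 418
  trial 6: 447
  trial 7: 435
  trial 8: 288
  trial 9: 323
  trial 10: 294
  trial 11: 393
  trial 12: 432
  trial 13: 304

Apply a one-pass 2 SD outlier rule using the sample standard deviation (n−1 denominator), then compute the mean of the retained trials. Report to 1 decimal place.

n = 13, ΣRT = 4754, M = 365.692
Σ(x−M)² = 43490.77; s = √(43490.77/12) = 60.202
Cutoffs: 365.692 ± 2·60.202 → [245.3, 486.1]
No RTs fall outside the cutoffs; all 13 retained. Mean = 4754/13 = 365.692

365.7 ms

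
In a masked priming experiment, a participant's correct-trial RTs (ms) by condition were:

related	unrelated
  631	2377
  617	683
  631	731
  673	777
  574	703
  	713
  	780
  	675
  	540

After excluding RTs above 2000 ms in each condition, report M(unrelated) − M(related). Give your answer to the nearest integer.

unrelated: exclude 2377
M(related) = 3126/5 = 625.200
M(unrelated) = 5602/8 = 700.250
Difference = 700.250 − 625.200 = 75.050 ms

75 ms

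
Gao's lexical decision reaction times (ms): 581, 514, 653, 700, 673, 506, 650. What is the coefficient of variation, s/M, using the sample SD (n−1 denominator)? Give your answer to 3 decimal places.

0.127

n = 7, Σ = 4277, M = 611.0000
Σ(x−M)² = 36384.000; s = √(36384.000/6) = 77.8717
CV = 77.8717 / 611.0000 = 0.12745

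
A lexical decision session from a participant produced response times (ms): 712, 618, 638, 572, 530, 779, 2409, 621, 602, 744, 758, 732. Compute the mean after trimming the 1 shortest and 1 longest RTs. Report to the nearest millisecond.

Sorted: 530, 572, 602, 618, 621, 638, 712, 732, 744, 758, 779, 2409
Drop lowest 1 (530) and highest 1 (2409)
Remaining (n=10): Σ = 6776, mean = 6776/10 = 677.600

678 ms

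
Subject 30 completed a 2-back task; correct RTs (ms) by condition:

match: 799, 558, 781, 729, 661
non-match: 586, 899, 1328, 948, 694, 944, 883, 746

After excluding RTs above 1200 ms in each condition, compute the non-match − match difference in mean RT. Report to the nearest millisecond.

non-match: exclude 1328
M(match) = 3528/5 = 705.600
M(non-match) = 5700/7 = 814.286
Difference = 814.286 − 705.600 = 108.686 ms

109 ms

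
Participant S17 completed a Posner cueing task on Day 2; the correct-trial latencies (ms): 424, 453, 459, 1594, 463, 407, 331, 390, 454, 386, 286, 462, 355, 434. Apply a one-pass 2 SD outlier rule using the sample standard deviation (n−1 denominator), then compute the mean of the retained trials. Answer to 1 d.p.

n = 14, ΣRT = 6898, M = 492.714
Σ(x−M)² = 1344170.86; s = √(1344170.86/13) = 321.555
Cutoffs: 492.714 ± 2·321.555 → [-150.4, 1135.8]
Outside: 1594 → excluded.
Retained (n=13): Σ = 5304, mean = 5304/13 = 408.000

408.0 ms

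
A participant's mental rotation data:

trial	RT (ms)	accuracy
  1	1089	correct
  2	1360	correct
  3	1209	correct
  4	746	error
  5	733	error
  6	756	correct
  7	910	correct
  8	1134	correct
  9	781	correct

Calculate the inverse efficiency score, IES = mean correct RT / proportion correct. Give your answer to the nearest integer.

1330 ms

Correct trials (n=7): 1089, 1360, 1209, 756, 910, 1134, 781
Mean correct RT = 7239/7 = 1034.1429 ms
Proportion correct = 7/9
IES = 1034.1429 / (7/9) = 1329.612 ms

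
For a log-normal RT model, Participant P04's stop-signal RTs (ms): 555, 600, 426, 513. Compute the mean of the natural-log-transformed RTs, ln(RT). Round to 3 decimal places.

ln(RT): 6.3190, 6.3969, 6.0544, 6.2403
Σ ln(RT) = 25.0106
Mean = 25.0106/4 = 6.25265

6.253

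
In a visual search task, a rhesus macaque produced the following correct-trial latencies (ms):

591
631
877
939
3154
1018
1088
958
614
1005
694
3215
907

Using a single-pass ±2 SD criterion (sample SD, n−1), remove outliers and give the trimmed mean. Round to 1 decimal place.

n = 13, ΣRT = 15691, M = 1207.000
Σ(x−M)² = 9572334.00; s = √(9572334.00/12) = 893.137
Cutoffs: 1207.000 ± 2·893.137 → [-579.3, 2993.3]
Outside: 3154, 3215 → excluded.
Retained (n=11): Σ = 9322, mean = 9322/11 = 847.455

847.5 ms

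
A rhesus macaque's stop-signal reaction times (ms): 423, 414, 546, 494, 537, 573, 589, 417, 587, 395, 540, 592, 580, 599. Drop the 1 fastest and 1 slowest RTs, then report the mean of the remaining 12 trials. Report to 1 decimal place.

524.3 ms

Sorted: 395, 414, 417, 423, 494, 537, 540, 546, 573, 580, 587, 589, 592, 599
Drop lowest 1 (395) and highest 1 (599)
Remaining (n=12): Σ = 6292, mean = 6292/12 = 524.333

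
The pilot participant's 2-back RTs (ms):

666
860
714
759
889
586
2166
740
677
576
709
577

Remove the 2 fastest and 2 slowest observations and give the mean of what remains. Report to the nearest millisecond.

714 ms

Sorted: 576, 577, 586, 666, 677, 709, 714, 740, 759, 860, 889, 2166
Drop lowest 2 (576, 577) and highest 2 (889, 2166)
Remaining (n=8): Σ = 5711, mean = 5711/8 = 713.875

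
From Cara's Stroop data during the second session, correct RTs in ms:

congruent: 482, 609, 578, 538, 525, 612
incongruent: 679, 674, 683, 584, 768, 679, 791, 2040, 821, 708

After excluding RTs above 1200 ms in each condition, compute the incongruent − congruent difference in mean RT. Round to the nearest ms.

incongruent: exclude 2040
M(congruent) = 3344/6 = 557.333
M(incongruent) = 6387/9 = 709.667
Difference = 709.667 − 557.333 = 152.333 ms

152 ms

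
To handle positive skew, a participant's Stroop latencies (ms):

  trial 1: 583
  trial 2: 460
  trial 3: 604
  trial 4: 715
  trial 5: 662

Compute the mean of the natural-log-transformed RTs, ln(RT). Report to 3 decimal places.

6.394

ln(RT): 6.3682, 6.1312, 6.4036, 6.5723, 6.4953
Σ ln(RT) = 31.9705
Mean = 31.9705/5 = 6.39411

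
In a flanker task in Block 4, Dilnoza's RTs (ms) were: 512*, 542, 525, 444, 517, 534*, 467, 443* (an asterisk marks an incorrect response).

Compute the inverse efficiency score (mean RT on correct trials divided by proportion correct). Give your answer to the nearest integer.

798 ms

Correct trials (n=5): 542, 525, 444, 517, 467
Mean correct RT = 2495/5 = 499.0000 ms
Proportion correct = 5/8
IES = 499.0000 / (5/8) = 798.400 ms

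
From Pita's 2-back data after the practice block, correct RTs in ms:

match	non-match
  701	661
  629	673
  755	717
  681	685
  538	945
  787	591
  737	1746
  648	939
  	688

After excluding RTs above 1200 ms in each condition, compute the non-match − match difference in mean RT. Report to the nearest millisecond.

53 ms

non-match: exclude 1746
M(match) = 5476/8 = 684.500
M(non-match) = 5899/8 = 737.375
Difference = 737.375 − 684.500 = 52.875 ms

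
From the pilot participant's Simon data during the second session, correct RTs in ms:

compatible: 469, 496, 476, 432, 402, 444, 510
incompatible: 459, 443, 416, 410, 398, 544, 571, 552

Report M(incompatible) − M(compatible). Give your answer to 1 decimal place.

12.8 ms

M(compatible) = 3229/7 = 461.286
M(incompatible) = 3793/8 = 474.125
Difference = 474.125 − 461.286 = 12.839 ms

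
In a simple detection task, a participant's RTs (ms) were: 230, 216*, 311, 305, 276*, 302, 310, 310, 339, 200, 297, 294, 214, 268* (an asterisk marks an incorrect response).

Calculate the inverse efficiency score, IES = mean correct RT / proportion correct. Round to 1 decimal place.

360.1 ms

Correct trials (n=11): 230, 311, 305, 302, 310, 310, 339, 200, 297, 294, 214
Mean correct RT = 3112/11 = 282.9091 ms
Proportion correct = 11/14
IES = 282.9091 / (11/14) = 360.066 ms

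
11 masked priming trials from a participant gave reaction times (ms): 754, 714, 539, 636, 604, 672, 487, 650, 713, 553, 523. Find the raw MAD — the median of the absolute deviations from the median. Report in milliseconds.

78 ms

Sorted: 487, 523, 539, 553, 604, 636, 650, 672, 713, 714, 754 → median = 636
|x − 636|: 118, 78, 97, 0, 32, 36, 149, 14, 77, 83, 113
Sorted deviations: 0, 14, 32, 36, 77, 78, 83, 97, 113, 118, 149 → MAD = 78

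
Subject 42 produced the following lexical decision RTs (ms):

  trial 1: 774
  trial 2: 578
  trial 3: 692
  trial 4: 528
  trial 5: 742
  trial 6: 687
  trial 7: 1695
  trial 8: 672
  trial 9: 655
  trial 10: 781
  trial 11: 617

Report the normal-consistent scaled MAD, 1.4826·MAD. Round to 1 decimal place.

Sorted: 528, 578, 617, 655, 672, 687, 692, 742, 774, 781, 1695 → median = 687
|x − 687| sorted: 0, 5, 15, 32, 55, 70, 87, 94, 109, 159, 1008 → MAD = 70
Robust SD ≈ 1.4826 × 70 = 103.782

103.8 ms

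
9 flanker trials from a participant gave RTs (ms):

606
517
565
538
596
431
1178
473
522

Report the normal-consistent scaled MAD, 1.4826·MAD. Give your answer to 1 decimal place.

86.0 ms

Sorted: 431, 473, 517, 522, 538, 565, 596, 606, 1178 → median = 538
|x − 538| sorted: 0, 16, 21, 27, 58, 65, 68, 107, 640 → MAD = 58
Robust SD ≈ 1.4826 × 58 = 85.991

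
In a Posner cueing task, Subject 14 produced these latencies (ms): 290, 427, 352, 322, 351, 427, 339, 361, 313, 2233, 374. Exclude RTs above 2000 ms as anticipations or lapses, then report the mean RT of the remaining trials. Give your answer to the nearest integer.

356 ms

Excluded: 2233
Retained (n=10): Σ = 3556
Mean = 3556/10 = 355.6000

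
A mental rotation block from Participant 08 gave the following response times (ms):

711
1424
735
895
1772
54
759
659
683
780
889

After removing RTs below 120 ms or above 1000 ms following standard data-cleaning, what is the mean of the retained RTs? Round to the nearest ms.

Excluded: 54, 1424, 1772
Retained (n=8): Σ = 6111
Mean = 6111/8 = 763.8750

764 ms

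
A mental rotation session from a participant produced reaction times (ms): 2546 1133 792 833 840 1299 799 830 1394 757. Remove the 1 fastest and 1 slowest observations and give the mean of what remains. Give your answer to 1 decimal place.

Sorted: 757, 792, 799, 830, 833, 840, 1133, 1299, 1394, 2546
Drop lowest 1 (757) and highest 1 (2546)
Remaining (n=8): Σ = 7920, mean = 7920/8 = 990.000

990.0 ms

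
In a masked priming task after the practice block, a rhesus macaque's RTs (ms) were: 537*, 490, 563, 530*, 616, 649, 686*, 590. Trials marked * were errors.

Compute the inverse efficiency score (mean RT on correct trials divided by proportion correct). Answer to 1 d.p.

Correct trials (n=5): 490, 563, 616, 649, 590
Mean correct RT = 2908/5 = 581.6000 ms
Proportion correct = 5/8
IES = 581.6000 / (5/8) = 930.560 ms

930.6 ms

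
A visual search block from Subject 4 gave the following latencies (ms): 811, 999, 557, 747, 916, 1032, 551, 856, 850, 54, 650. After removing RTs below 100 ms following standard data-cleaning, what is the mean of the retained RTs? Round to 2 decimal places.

Excluded: 54
Retained (n=10): Σ = 7969
Mean = 7969/10 = 796.9000

796.90 ms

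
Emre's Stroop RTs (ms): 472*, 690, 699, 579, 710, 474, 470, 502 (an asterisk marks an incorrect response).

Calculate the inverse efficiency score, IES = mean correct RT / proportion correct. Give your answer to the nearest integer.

Correct trials (n=7): 690, 699, 579, 710, 474, 470, 502
Mean correct RT = 4124/7 = 589.1429 ms
Proportion correct = 7/8
IES = 589.1429 / (7/8) = 673.306 ms

673 ms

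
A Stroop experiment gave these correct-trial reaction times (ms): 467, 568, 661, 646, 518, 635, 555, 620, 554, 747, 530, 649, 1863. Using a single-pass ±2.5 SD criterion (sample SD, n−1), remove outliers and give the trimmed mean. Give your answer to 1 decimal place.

n = 13, ΣRT = 9013, M = 693.308
Σ(x−M)² = 1547936.77; s = √(1547936.77/12) = 359.158
Cutoffs: 693.308 ± 2.5·359.158 → [-204.6, 1591.2]
Outside: 1863 → excluded.
Retained (n=12): Σ = 7150, mean = 7150/12 = 595.833

595.8 ms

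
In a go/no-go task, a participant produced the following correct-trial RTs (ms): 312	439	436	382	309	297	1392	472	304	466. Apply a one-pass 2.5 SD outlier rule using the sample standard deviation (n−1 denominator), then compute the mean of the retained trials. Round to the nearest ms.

n = 10, ΣRT = 4809, M = 480.900
Σ(x−M)² = 967146.90; s = √(967146.90/9) = 327.812
Cutoffs: 480.900 ± 2.5·327.812 → [-338.6, 1300.4]
Outside: 1392 → excluded.
Retained (n=9): Σ = 3417, mean = 3417/9 = 379.667

380 ms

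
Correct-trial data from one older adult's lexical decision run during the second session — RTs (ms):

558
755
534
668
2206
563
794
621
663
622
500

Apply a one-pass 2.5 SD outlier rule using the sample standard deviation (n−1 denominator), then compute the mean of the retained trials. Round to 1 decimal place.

n = 11, ΣRT = 8484, M = 771.273
Σ(x−M)² = 2345226.18; s = √(2345226.18/10) = 484.275
Cutoffs: 771.273 ± 2.5·484.275 → [-439.4, 1982.0]
Outside: 2206 → excluded.
Retained (n=10): Σ = 6278, mean = 6278/10 = 627.800

627.8 ms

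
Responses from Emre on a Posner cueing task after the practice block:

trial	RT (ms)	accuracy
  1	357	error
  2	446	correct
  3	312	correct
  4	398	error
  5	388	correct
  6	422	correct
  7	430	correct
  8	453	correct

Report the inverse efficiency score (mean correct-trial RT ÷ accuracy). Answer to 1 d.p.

544.7 ms

Correct trials (n=6): 446, 312, 388, 422, 430, 453
Mean correct RT = 2451/6 = 408.5000 ms
Proportion correct = 6/8
IES = 408.5000 / (6/8) = 544.667 ms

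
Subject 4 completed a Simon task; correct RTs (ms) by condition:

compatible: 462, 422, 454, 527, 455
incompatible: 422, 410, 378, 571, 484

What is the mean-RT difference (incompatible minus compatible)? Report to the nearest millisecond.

-11 ms

M(compatible) = 2320/5 = 464.000
M(incompatible) = 2265/5 = 453.000
Difference = 453.000 − 464.000 = -11.000 ms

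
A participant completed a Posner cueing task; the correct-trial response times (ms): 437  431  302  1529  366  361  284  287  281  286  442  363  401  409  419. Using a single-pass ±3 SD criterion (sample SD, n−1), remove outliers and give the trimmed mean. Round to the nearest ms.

362 ms

n = 15, ΣRT = 6598, M = 439.867
Σ(x−M)² = 1322369.73; s = √(1322369.73/14) = 307.335
Cutoffs: 439.867 ± 3·307.335 → [-482.1, 1361.9]
Outside: 1529 → excluded.
Retained (n=14): Σ = 5069, mean = 5069/14 = 362.071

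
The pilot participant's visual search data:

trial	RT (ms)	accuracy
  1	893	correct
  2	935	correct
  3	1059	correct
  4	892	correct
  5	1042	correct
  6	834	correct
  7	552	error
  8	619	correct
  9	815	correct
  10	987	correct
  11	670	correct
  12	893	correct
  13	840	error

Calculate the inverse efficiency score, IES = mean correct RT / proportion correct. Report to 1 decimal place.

Correct trials (n=11): 893, 935, 1059, 892, 1042, 834, 619, 815, 987, 670, 893
Mean correct RT = 9639/11 = 876.2727 ms
Proportion correct = 11/13
IES = 876.2727 / (11/13) = 1035.595 ms

1035.6 ms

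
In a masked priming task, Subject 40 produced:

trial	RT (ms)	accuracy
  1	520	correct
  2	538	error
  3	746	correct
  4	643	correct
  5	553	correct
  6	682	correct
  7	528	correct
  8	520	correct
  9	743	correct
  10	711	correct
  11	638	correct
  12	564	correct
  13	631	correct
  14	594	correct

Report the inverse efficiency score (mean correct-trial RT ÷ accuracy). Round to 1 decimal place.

Correct trials (n=13): 520, 746, 643, 553, 682, 528, 520, 743, 711, 638, 564, 631, 594
Mean correct RT = 8073/13 = 621.0000 ms
Proportion correct = 13/14
IES = 621.0000 / (13/14) = 668.769 ms

668.8 ms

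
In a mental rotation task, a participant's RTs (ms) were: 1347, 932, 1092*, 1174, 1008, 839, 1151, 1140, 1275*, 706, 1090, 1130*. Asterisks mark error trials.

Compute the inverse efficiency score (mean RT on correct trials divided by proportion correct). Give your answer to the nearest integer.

1391 ms

Correct trials (n=9): 1347, 932, 1174, 1008, 839, 1151, 1140, 706, 1090
Mean correct RT = 9387/9 = 1043.0000 ms
Proportion correct = 9/12
IES = 1043.0000 / (9/12) = 1390.667 ms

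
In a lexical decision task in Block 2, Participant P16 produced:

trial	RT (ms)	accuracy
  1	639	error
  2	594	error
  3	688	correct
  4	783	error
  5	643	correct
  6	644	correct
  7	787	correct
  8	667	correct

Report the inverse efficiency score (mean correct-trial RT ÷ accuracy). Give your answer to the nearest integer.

Correct trials (n=5): 688, 643, 644, 787, 667
Mean correct RT = 3429/5 = 685.8000 ms
Proportion correct = 5/8
IES = 685.8000 / (5/8) = 1097.280 ms

1097 ms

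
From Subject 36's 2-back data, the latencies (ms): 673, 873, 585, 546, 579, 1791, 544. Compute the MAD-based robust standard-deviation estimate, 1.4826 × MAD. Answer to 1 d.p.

60.8 ms

Sorted: 544, 546, 579, 585, 673, 873, 1791 → median = 585
|x − 585| sorted: 0, 6, 39, 41, 88, 288, 1206 → MAD = 41
Robust SD ≈ 1.4826 × 41 = 60.787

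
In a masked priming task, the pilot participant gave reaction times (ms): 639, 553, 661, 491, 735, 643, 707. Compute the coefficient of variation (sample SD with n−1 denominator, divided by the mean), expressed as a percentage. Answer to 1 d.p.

n = 7, Σ = 4429, M = 632.7143
Σ(x−M)² = 43363.429; s = √(43363.429/6) = 85.0132
CV = 85.0132 / 632.7143 = 0.13436 = 13.436%

13.4%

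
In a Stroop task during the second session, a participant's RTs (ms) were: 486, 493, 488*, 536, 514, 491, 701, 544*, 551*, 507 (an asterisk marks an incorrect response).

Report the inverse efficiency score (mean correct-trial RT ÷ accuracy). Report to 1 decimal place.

Correct trials (n=7): 486, 493, 536, 514, 491, 701, 507
Mean correct RT = 3728/7 = 532.5714 ms
Proportion correct = 7/10
IES = 532.5714 / (7/10) = 760.816 ms

760.8 ms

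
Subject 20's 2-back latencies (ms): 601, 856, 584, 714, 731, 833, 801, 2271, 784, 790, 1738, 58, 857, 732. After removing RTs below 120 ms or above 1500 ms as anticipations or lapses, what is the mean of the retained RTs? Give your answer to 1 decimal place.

753.0 ms

Excluded: 58, 1738, 2271
Retained (n=11): Σ = 8283
Mean = 8283/11 = 753.0000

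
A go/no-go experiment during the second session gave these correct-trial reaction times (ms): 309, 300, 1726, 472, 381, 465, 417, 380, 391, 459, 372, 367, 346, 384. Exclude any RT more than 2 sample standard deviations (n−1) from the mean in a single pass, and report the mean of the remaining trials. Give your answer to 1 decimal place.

387.9 ms

n = 14, ΣRT = 6769, M = 483.500
Σ(x−M)² = 1698011.50; s = √(1698011.50/13) = 361.409
Cutoffs: 483.500 ± 2·361.409 → [-239.3, 1206.3]
Outside: 1726 → excluded.
Retained (n=13): Σ = 5043, mean = 5043/13 = 387.923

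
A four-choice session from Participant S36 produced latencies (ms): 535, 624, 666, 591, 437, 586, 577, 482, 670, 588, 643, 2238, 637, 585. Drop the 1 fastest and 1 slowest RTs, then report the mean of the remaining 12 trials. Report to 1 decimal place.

Sorted: 437, 482, 535, 577, 585, 586, 588, 591, 624, 637, 643, 666, 670, 2238
Drop lowest 1 (437) and highest 1 (2238)
Remaining (n=12): Σ = 7184, mean = 7184/12 = 598.667

598.7 ms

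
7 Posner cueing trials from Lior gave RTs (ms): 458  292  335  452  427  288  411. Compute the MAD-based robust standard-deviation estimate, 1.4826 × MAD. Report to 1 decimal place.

Sorted: 288, 292, 335, 411, 427, 452, 458 → median = 411
|x − 411| sorted: 0, 16, 41, 47, 76, 119, 123 → MAD = 47
Robust SD ≈ 1.4826 × 47 = 69.682

69.7 ms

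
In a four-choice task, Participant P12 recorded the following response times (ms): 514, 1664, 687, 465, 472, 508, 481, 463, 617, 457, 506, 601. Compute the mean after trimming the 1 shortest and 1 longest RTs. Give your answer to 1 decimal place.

Sorted: 457, 463, 465, 472, 481, 506, 508, 514, 601, 617, 687, 1664
Drop lowest 1 (457) and highest 1 (1664)
Remaining (n=10): Σ = 5314, mean = 5314/10 = 531.400

531.4 ms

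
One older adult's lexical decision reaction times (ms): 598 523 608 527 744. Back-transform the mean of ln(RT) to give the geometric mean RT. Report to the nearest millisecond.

ln(RT): 6.3936, 6.2596, 6.4102, 6.2672, 6.6120
Mean ln(RT) = 31.9426/5 = 6.38852
Geometric mean = exp(6.38852) = 594.97 ms

595 ms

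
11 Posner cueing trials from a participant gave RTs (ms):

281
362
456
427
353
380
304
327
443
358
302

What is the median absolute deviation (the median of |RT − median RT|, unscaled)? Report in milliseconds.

Sorted: 281, 302, 304, 327, 353, 358, 362, 380, 427, 443, 456 → median = 358
|x − 358|: 77, 4, 98, 69, 5, 22, 54, 31, 85, 0, 56
Sorted deviations: 0, 4, 5, 22, 31, 54, 56, 69, 77, 85, 98 → MAD = 54

54 ms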